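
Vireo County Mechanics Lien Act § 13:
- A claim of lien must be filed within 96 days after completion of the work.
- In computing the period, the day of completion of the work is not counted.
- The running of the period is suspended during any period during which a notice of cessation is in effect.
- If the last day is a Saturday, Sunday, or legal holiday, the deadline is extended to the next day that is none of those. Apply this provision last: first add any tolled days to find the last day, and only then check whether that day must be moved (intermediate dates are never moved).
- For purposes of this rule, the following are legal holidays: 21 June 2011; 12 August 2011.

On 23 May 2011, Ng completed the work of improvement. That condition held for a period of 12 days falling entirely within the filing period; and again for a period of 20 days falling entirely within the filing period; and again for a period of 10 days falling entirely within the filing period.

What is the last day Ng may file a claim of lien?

October 10, 2011

96 days after 23 May 2011 is August 27, 2011.
Tolling adds 12 days: August 27, 2011 + 12 days = September 8, 2011.
Tolling adds 20 days: September 8, 2011 + 20 days = September 28, 2011.
Tolling adds 10 days: September 28, 2011 + 10 days = October 8, 2011.
October 8, 2011 is Saturday; October 9, 2011 is Sunday. The next qualifying day is October 10, 2011.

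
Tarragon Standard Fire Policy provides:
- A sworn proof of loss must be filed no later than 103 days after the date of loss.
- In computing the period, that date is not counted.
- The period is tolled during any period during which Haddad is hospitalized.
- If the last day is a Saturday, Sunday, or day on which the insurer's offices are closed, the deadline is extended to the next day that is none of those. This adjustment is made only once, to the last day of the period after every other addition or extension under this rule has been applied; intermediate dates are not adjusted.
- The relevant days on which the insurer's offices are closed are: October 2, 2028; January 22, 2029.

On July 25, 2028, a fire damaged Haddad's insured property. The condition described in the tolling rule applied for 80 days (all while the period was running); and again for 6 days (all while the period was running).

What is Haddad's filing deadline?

January 30, 2029

103 days after July 25, 2028 is November 5, 2028.
Tolling adds 80 days: November 5, 2028 + 80 days = January 24, 2029.
Tolling adds 6 days: January 24, 2029 + 6 days = January 30, 2029.
January 30, 2029 is a Tuesday and not a day on which the insurer's offices are closed, so no extension applies.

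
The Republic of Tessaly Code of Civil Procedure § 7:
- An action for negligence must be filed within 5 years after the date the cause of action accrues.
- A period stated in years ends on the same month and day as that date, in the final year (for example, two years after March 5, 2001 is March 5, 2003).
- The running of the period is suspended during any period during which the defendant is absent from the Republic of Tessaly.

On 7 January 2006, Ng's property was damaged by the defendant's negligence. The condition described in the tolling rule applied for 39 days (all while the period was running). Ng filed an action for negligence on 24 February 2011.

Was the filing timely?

5 years after 7 January 2006 is January 7, 2011.
Tolling adds 39 days: January 7, 2011 + 39 days = February 15, 2011.
The deadline is February 15, 2011; the filing on February 24, 2011 is after that date.

No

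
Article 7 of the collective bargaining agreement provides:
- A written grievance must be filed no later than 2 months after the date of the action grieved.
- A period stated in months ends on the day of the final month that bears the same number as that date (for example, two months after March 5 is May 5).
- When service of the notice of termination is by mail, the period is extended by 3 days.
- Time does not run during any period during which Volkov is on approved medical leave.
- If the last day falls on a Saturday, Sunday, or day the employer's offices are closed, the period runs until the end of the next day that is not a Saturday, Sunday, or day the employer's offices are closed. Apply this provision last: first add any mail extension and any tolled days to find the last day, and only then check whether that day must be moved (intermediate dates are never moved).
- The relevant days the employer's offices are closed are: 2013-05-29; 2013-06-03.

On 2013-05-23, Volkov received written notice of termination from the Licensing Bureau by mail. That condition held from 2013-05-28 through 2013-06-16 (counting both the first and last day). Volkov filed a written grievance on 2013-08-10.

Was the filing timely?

Yes

2 months after 2013-05-23 is July 23, 2013.
Service was by mail, adding 3 days: July 23, 2013 + 3 days = July 26, 2013.
From May 28, 2013 through June 16, 2013 inclusive is 20 days; tolling adds 20 days: July 26, 2013 + 20 days = August 15, 2013.
August 15, 2013 is a Thursday and not a day the employer's offices are closed, so no extension applies.
The deadline is August 15, 2013; the filing on August 10, 2013 is on or before that date.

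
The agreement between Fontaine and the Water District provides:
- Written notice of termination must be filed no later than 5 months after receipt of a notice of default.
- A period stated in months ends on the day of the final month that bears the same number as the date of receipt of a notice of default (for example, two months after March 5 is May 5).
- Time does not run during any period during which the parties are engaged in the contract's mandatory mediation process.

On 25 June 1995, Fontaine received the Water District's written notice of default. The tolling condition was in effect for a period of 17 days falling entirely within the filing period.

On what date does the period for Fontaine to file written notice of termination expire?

5 months after 25 June 1995 is November 25, 1995.
Tolling adds 17 days: November 25, 1995 + 17 days = December 12, 1995.

December 12, 1995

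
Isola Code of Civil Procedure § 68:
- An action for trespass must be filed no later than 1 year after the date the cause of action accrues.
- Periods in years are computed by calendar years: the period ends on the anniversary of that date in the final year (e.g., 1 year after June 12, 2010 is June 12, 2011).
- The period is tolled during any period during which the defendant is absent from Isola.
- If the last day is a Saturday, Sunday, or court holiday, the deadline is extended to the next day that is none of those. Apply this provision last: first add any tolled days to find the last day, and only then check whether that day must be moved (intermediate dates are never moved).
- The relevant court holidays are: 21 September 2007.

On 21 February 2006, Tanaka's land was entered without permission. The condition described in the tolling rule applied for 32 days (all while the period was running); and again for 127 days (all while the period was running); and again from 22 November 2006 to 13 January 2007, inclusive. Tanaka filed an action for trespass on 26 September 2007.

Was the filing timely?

1 year after 21 February 2006 is February 21, 2007.
Tolling adds 32 days: February 21, 2007 + 32 days = March 25, 2007.
Tolling adds 127 days: March 25, 2007 + 127 days = July 30, 2007.
From November 22, 2006 through January 13, 2007 inclusive is 53 days; tolling adds 53 days: July 30, 2007 + 53 days = September 21, 2007.
September 21, 2007 is a listed holiday; September 22, 2007 is Saturday; September 23, 2007 is Sunday. The next qualifying day is September 24, 2007.
The deadline is September 24, 2007; the filing on September 26, 2007 is after that date.

No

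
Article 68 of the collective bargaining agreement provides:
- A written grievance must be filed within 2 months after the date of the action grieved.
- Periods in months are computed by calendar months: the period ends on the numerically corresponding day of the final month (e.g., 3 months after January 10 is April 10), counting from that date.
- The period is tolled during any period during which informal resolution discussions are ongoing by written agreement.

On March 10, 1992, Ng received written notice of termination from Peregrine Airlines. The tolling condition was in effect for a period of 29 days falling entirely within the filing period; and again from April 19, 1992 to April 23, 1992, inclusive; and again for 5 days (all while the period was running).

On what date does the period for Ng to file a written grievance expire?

2 months after March 10, 1992 is May 10, 1992.
Tolling adds 29 days: May 10, 1992 + 29 days = June 8, 1992.
From April 19, 1992 through April 23, 1992 inclusive is 5 days; tolling adds 5 days: June 8, 1992 + 5 days = June 13, 1992.
Tolling adds 5 days: June 13, 1992 + 5 days = June 18, 1992.

June 18, 1992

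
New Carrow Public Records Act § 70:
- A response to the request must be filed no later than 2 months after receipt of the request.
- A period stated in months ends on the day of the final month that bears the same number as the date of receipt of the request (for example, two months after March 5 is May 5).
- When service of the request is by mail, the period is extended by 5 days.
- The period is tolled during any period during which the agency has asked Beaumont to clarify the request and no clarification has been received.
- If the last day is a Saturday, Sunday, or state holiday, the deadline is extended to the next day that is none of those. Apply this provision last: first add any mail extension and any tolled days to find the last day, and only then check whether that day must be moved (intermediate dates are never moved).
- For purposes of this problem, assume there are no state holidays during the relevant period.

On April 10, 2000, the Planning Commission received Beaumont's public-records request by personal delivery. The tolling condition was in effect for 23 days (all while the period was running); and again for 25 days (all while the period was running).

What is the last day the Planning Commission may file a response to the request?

July 28, 2000

2 months after April 10, 2000 is June 10, 2000.
Service was not by mail, so no mail extension applies.
Tolling adds 23 days: June 10, 2000 + 23 days = July 3, 2000.
Tolling adds 25 days: July 3, 2000 + 25 days = July 28, 2000.
July 28, 2000 is a Friday and not a state holiday, so no extension applies.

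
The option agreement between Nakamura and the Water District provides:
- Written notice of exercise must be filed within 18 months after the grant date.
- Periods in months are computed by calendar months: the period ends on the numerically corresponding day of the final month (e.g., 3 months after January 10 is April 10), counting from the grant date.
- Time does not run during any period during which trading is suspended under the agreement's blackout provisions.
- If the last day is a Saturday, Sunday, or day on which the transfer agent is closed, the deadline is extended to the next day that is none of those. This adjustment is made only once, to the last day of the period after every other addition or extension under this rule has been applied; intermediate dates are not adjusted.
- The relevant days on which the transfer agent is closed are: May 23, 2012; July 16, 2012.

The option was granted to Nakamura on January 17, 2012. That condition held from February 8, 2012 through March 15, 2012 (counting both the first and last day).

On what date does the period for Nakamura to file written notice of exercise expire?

18 months after January 17, 2012 is July 17, 2013.
From February 8, 2012 through March 15, 2012 inclusive is 37 days; tolling adds 37 days: July 17, 2013 + 37 days = August 23, 2013.
August 23, 2013 is a Friday and not a day on which the transfer agent is closed, so no extension applies.

August 23, 2013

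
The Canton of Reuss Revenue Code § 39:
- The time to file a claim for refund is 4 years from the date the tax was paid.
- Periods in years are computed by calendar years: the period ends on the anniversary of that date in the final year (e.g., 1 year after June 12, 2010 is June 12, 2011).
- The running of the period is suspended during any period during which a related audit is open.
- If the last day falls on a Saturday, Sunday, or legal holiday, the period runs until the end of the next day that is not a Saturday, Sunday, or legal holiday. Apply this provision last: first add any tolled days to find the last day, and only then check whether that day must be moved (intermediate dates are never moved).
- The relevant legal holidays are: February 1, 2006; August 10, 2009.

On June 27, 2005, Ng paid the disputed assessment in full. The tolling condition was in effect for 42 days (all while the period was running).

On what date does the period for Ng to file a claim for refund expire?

August 11, 2009

4 years after June 27, 2005 is June 27, 2009.
Tolling adds 42 days: June 27, 2009 + 42 days = August 8, 2009.
August 8, 2009 is Saturday; August 9, 2009 is Sunday; August 10, 2009 is a listed holiday. The next qualifying day is August 11, 2009.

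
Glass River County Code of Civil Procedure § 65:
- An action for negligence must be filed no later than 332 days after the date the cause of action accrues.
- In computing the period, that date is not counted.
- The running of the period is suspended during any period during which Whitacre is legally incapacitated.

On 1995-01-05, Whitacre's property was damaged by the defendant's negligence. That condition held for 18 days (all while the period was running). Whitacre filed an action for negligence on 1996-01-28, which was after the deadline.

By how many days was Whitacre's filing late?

38 days

332 days after 1995-01-05 is December 3, 1995.
Tolling adds 18 days: December 3, 1995 + 18 days = December 21, 1995.
The deadline is December 21, 1995; from December 21, 1995 to January 28, 1996 is 38 days.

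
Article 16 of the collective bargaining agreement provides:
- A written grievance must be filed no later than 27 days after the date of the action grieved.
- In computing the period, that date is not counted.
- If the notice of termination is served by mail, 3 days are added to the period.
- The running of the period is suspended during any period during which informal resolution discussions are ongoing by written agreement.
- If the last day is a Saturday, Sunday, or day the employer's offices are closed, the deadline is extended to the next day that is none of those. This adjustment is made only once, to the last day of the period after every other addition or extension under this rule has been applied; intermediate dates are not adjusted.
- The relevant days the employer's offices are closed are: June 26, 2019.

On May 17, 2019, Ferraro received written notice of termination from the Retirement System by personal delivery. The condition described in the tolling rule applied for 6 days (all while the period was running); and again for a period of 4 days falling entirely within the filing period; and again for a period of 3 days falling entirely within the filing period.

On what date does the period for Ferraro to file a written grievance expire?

27 days after May 17, 2019 is June 13, 2019.
Service was not by mail, so no mail extension applies.
Tolling adds 6 days: June 13, 2019 + 6 days = June 19, 2019.
Tolling adds 4 days: June 19, 2019 + 4 days = June 23, 2019.
Tolling adds 3 days: June 23, 2019 + 3 days = June 26, 2019.
June 26, 2019 is a listed holiday. The next qualifying day is June 27, 2019.

June 27, 2019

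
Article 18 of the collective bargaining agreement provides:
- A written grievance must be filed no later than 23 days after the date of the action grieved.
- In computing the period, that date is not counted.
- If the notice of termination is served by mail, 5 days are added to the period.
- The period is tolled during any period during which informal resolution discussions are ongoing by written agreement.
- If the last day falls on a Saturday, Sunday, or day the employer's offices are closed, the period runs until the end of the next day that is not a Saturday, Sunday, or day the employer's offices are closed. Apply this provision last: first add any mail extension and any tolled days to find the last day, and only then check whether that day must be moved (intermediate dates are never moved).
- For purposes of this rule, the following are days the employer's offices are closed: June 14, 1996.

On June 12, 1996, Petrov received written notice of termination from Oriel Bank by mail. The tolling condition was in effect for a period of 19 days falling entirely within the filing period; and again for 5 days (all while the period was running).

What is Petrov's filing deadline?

23 days after June 12, 1996 is July 5, 1996.
Service was by mail, adding 5 days: July 5, 1996 + 5 days = July 10, 1996.
Tolling adds 19 days: July 10, 1996 + 19 days = July 29, 1996.
Tolling adds 5 days: July 29, 1996 + 5 days = August 3, 1996.
August 3, 1996 is Saturday; August 4, 1996 is Sunday. The next qualifying day is August 5, 1996.

August 5, 1996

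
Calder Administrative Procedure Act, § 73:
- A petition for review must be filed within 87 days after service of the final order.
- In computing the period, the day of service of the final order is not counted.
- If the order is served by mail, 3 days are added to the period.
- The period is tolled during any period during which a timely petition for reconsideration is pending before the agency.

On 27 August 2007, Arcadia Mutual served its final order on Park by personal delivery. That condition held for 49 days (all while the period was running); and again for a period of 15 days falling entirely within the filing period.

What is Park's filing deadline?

January 25, 2008

87 days after 27 August 2007 is November 22, 2007.
Service was not by mail, so no mail extension applies.
Tolling adds 49 days: November 22, 2007 + 49 days = January 10, 2008.
Tolling adds 15 days: January 10, 2008 + 15 days = January 25, 2008.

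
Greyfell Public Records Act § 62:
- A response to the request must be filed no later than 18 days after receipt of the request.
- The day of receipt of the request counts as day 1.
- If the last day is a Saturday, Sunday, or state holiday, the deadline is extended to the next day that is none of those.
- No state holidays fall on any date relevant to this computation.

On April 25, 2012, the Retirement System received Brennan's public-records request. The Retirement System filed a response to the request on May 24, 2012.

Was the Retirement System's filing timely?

No

Counting April 25, 2012 as day 1, day 18 is May 12, 2012.
May 12, 2012 is Saturday; May 13, 2012 is Sunday. The next qualifying day is May 14, 2012.
The deadline is May 14, 2012; the filing on May 24, 2012 is after that date.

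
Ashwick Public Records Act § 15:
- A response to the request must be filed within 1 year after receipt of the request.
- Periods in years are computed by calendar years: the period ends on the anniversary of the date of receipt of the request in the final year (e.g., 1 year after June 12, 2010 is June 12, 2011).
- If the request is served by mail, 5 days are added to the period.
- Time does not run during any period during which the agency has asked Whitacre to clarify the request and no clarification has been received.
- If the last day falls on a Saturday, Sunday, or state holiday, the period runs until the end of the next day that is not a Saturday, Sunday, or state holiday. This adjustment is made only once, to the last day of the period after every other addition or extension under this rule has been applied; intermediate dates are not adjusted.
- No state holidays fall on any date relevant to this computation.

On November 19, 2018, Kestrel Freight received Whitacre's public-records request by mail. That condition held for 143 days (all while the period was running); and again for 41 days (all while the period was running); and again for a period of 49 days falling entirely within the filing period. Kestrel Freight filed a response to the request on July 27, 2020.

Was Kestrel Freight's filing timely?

No

1 year after November 19, 2018 is November 19, 2019.
Service was by mail, adding 5 days: November 19, 2019 + 5 days = November 24, 2019.
Tolling adds 143 days: November 24, 2019 + 143 days = April 15, 2020.
Tolling adds 41 days: April 15, 2020 + 41 days = May 26, 2020.
Tolling adds 49 days: May 26, 2020 + 49 days = July 14, 2020.
July 14, 2020 is a Tuesday and not a state holiday, so no extension applies.
The deadline is July 14, 2020; the filing on July 27, 2020 is after that date.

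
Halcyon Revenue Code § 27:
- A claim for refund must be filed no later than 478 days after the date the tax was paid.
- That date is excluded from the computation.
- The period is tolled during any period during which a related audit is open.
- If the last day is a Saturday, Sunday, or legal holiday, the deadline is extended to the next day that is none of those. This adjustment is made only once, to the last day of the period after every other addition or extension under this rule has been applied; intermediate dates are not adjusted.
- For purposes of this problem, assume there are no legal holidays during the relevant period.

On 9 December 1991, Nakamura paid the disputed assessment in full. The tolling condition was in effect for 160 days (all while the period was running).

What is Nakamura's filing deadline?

September 7, 1993

478 days after 9 December 1991 is March 31, 1993.
Tolling adds 160 days: March 31, 1993 + 160 days = September 7, 1993.
September 7, 1993 is a Tuesday and not a legal holiday, so no extension applies.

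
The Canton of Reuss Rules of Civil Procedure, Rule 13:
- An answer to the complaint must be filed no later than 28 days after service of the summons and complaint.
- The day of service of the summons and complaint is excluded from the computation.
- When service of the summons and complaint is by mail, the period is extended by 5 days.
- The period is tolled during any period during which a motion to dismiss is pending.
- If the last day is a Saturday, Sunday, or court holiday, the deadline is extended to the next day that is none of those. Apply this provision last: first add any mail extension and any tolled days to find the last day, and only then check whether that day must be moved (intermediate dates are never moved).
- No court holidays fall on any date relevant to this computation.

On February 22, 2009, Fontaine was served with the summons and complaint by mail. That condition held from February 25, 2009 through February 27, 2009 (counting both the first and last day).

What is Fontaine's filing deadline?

March 30, 2009

28 days after February 22, 2009 is March 22, 2009.
Service was by mail, adding 5 days: March 22, 2009 + 5 days = March 27, 2009.
From February 25, 2009 through February 27, 2009 inclusive is 3 days; tolling adds 3 days: March 27, 2009 + 3 days = March 30, 2009.
March 30, 2009 is a Monday and not a court holiday, so no extension applies.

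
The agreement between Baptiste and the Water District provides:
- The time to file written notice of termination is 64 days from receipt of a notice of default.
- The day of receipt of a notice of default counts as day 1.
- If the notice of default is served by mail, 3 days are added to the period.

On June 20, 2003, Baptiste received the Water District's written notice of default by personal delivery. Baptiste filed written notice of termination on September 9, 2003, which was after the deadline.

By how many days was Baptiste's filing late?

Counting June 20, 2003 as day 1, day 64 is August 22, 2003.
Service was not by mail, so no mail extension applies.
The deadline is August 22, 2003; from August 22, 2003 to September 9, 2003 is 18 days.

18 days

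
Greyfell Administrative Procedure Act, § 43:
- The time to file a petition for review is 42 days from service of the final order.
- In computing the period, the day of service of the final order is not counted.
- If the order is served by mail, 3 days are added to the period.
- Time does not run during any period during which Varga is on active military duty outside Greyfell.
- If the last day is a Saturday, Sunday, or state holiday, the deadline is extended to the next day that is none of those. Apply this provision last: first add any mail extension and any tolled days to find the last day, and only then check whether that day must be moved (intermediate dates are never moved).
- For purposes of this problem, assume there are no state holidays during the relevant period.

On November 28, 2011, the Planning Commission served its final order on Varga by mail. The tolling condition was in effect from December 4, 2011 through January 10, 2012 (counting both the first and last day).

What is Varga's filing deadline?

February 20, 2012

42 days after November 28, 2011 is January 9, 2012.
Service was by mail, adding 3 days: January 9, 2012 + 3 days = January 12, 2012.
From December 4, 2011 through January 10, 2012 inclusive is 38 days; tolling adds 38 days: January 12, 2012 + 38 days = February 19, 2012.
February 19, 2012 is Sunday. The next qualifying day is February 20, 2012.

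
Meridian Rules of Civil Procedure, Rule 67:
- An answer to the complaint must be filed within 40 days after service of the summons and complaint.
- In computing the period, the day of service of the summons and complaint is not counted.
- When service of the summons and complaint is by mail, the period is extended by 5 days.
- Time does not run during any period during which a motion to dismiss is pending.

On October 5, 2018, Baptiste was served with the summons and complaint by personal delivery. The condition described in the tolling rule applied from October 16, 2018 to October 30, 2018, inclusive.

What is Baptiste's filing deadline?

40 days after October 5, 2018 is November 14, 2018.
Service was not by mail, so no mail extension applies.
From October 16, 2018 through October 30, 2018 inclusive is 15 days; tolling adds 15 days: November 14, 2018 + 15 days = November 29, 2018.

November 29, 2018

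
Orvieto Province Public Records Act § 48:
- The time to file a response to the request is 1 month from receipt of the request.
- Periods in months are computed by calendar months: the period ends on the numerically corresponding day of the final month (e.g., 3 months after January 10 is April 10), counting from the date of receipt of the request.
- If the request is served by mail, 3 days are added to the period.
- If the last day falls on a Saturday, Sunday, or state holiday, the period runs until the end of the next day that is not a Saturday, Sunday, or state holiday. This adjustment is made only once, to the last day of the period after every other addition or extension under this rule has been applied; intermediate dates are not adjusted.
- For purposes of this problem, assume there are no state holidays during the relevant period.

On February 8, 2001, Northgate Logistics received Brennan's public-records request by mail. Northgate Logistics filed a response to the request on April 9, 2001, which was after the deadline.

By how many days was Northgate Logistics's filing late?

28 days

1 month after February 8, 2001 is March 8, 2001.
Service was by mail, adding 3 days: March 8, 2001 + 3 days = March 11, 2001.
March 11, 2001 is Sunday. The next qualifying day is March 12, 2001.
The deadline is March 12, 2001; from March 12, 2001 to April 9, 2001 is 28 days.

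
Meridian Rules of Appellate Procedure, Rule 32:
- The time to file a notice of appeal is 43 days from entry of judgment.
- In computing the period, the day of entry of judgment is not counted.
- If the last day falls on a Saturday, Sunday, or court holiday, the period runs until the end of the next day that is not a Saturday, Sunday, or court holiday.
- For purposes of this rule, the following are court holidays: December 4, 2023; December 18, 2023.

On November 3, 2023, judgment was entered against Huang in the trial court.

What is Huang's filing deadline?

43 days after November 3, 2023 is December 16, 2023.
December 16, 2023 is Saturday; December 17, 2023 is Sunday; December 18, 2023 is a listed holiday. The next qualifying day is December 19, 2023.

December 19, 2023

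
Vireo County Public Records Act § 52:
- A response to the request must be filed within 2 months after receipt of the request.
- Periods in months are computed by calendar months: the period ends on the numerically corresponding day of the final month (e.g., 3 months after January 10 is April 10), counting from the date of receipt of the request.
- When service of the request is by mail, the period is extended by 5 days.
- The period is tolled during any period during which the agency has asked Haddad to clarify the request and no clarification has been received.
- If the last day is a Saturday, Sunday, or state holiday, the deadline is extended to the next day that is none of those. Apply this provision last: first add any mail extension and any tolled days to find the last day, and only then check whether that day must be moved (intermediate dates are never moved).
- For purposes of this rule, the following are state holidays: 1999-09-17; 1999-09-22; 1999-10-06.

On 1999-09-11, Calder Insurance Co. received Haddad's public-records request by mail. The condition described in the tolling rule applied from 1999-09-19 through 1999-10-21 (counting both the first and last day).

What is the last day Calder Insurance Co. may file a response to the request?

2 months after 1999-09-11 is November 11, 1999.
Service was by mail, adding 5 days: November 11, 1999 + 5 days = November 16, 1999.
From September 19, 1999 through October 21, 1999 inclusive is 33 days; tolling adds 33 days: November 16, 1999 + 33 days = December 19, 1999.
December 19, 1999 is Sunday. The next qualifying day is December 20, 1999.

December 20, 1999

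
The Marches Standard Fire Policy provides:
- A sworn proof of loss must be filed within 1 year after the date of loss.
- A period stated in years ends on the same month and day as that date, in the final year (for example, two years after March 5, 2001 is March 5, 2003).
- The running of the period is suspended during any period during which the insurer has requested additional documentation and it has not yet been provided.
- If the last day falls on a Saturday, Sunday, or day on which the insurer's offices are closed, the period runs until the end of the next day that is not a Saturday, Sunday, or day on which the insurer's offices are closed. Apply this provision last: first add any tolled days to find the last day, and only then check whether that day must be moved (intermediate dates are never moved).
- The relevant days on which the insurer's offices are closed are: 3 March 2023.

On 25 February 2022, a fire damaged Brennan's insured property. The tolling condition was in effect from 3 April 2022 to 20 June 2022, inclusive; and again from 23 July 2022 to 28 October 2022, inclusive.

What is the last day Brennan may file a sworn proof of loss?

1 year after 25 February 2022 is February 25, 2023.
From April 3, 2022 through June 20, 2022 inclusive is 79 days; tolling adds 79 days: February 25, 2023 + 79 days = May 15, 2023.
From July 23, 2022 through October 28, 2022 inclusive is 98 days; tolling adds 98 days: May 15, 2023 + 98 days = August 21, 2023.
August 21, 2023 is a Monday and not a day on which the insurer's offices are closed, so no extension applies.

August 21, 2023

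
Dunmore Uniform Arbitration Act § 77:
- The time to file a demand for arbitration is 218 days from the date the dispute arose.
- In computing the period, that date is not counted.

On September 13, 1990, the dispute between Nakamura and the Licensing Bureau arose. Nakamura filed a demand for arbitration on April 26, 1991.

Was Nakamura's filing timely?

218 days after September 13, 1990 is April 19, 1991.
The deadline is April 19, 1991; the filing on April 26, 1991 is after that date.

No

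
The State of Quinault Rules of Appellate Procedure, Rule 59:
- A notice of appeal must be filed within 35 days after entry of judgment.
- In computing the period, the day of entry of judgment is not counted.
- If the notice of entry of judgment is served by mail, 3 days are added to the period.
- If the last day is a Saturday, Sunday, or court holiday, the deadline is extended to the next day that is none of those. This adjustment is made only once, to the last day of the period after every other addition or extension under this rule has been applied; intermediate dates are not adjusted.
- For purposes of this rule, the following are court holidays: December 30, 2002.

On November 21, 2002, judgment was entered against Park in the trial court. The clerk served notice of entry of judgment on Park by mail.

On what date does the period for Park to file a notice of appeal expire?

December 31, 2002

35 days after November 21, 2002 is December 26, 2002.
Service was by mail, adding 3 days: December 26, 2002 + 3 days = December 29, 2002.
December 29, 2002 is Sunday; December 30, 2002 is a listed holiday. The next qualifying day is December 31, 2002.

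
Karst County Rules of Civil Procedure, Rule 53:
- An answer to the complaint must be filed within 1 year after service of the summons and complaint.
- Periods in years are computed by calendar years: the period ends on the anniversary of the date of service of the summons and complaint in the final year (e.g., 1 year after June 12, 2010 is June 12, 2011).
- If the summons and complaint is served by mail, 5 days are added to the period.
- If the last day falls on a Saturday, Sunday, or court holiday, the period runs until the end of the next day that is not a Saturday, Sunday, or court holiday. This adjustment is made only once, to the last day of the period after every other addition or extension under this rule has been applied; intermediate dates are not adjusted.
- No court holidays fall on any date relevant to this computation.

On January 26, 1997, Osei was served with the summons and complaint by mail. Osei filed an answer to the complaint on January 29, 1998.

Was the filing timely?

Yes

1 year after January 26, 1997 is January 26, 1998.
Service was by mail, adding 5 days: January 26, 1998 + 5 days = January 31, 1998.
January 31, 1998 is Saturday; February 1, 1998 is Sunday. The next qualifying day is February 2, 1998.
The deadline is February 2, 1998; the filing on January 29, 1998 is on or before that date.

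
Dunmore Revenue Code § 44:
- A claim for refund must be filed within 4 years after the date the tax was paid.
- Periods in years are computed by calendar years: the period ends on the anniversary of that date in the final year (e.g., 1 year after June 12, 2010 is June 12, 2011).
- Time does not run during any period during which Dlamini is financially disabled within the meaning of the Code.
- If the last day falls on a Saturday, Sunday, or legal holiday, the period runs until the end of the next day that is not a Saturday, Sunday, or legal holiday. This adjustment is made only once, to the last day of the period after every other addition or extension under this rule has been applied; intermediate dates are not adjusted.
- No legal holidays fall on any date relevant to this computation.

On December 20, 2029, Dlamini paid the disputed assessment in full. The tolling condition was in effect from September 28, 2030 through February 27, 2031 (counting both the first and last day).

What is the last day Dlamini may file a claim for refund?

May 22, 2034

4 years after December 20, 2029 is December 20, 2033.
From September 28, 2030 through February 27, 2031 inclusive is 153 days; tolling adds 153 days: December 20, 2033 + 153 days = May 22, 2034.
May 22, 2034 is a Monday and not a legal holiday, so no extension applies.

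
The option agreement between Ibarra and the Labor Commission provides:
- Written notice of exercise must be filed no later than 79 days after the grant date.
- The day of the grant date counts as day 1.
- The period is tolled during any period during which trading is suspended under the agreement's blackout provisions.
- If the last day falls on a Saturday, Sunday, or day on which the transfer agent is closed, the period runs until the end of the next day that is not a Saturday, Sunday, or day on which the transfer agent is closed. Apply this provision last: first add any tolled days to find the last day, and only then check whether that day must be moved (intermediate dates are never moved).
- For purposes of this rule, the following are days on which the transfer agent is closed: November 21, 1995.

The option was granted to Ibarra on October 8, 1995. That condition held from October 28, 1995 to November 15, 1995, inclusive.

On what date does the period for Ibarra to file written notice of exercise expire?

Counting October 8, 1995 as day 1, day 79 is December 25, 1995.
From October 28, 1995 through November 15, 1995 inclusive is 19 days; tolling adds 19 days: December 25, 1995 + 19 days = January 13, 1996.
January 13, 1996 is Saturday; January 14, 1996 is Sunday. The next qualifying day is January 15, 1996.

January 15, 1996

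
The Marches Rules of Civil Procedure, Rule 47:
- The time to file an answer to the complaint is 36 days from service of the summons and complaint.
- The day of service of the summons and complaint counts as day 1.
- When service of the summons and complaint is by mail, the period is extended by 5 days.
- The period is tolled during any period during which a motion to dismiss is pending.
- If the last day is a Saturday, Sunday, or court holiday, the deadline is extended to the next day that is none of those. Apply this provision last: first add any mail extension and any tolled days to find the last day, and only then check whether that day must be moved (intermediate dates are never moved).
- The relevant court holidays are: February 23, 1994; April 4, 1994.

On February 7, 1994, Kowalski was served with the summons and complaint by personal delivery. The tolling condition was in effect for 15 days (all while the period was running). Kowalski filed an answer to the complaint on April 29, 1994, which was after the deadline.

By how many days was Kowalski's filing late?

31 days

Counting February 7, 1994 as day 1, day 36 is March 14, 1994.
Service was not by mail, so no mail extension applies.
Tolling adds 15 days: March 14, 1994 + 15 days = March 29, 1994.
March 29, 1994 is a Tuesday and not a court holiday, so no extension applies.
The deadline is March 29, 1994; from March 29, 1994 to April 29, 1994 is 31 days.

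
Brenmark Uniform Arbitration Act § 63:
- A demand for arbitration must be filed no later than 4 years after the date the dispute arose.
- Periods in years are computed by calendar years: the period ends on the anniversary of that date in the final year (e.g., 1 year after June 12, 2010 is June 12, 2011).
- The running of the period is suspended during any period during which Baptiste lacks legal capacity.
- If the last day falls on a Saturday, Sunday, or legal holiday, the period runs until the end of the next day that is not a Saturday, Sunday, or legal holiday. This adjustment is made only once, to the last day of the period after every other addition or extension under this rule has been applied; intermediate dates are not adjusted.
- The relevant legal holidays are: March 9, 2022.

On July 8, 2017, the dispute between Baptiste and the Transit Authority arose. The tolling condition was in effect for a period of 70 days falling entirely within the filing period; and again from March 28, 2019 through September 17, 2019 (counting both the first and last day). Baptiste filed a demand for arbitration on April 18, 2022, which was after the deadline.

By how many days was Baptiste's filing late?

4 years after July 8, 2017 is July 8, 2021.
Tolling adds 70 days: July 8, 2021 + 70 days = September 16, 2021.
From March 28, 2019 through September 17, 2019 inclusive is 174 days; tolling adds 174 days: September 16, 2021 + 174 days = March 9, 2022.
March 9, 2022 is a listed holiday. The next qualifying day is March 10, 2022.
The deadline is March 10, 2022; from March 10, 2022 to April 18, 2022 is 39 days.

39 days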